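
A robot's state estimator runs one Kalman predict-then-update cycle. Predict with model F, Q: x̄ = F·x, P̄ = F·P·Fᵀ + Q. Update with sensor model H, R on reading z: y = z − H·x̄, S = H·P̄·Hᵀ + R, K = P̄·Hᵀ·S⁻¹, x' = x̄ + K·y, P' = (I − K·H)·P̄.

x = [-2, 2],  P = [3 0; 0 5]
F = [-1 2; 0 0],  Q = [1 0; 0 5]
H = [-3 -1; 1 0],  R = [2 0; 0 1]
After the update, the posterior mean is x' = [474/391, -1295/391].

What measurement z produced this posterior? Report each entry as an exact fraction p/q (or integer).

x̄ = F·x = [6, 0]
P̄ = F·P·Fᵀ + Q = [24 0; 0 5]
S = H·P̄·Hᵀ + R = [223 -72; -72 25]
K = P̄·Hᵀ·S⁻¹ = [-72/391 168/391; -125/391 -360/391]
x' − x̄ = [-1872/391, -1295/391] = K·y
y = (KᵀK)⁻¹·Kᵀ·(x' − x̄) = [19, -3]
z = y + H·x̄ = [19, -3] + [-18, 6] = [1, 3]

z = [1, 3]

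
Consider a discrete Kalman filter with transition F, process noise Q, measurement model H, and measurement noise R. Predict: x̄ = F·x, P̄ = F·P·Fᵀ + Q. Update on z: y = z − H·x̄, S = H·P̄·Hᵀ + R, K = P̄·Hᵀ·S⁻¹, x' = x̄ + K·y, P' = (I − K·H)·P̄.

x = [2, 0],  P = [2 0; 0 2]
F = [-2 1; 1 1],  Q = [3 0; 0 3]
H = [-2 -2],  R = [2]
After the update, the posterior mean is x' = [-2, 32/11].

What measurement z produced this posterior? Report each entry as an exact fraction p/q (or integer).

z = [-2]

x̄ = F·x = [-4, 2]
P̄ = F·P·Fᵀ + Q = [13 -2; -2 7]
S = H·P̄·Hᵀ + R = [66]
K = P̄·Hᵀ·S⁻¹ = [-1/3; -5/33]
x' − x̄ = [2, 10/11] = K·y
y = (KᵀK)⁻¹·Kᵀ·(x' − x̄) = [-6]
z = y + H·x̄ = [-6] + [4] = [-2]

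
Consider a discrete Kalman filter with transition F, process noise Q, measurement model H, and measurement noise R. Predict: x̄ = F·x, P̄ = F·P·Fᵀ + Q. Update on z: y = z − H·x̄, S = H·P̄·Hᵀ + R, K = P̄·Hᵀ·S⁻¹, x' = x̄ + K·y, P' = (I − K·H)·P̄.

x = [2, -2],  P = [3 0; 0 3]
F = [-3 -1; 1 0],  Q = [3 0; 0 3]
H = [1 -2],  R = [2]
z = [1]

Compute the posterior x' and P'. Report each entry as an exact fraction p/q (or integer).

x̄ = F·x = [-4, 2]
P̄ = F·P·Fᵀ + Q = [33 -9; -9 6]
y = z − H·x̄ = [9]
S = H·P̄·Hᵀ + R = [95]
K = P̄·Hᵀ·S⁻¹ = [51/95; -21/95]
x' = x̄ + K·y = [79/95, 1/95]
P' = (I − K·H)·P̄ = [534/95 216/95; 216/95 129/95]

x' = [79/95, 1/95]
P' = [534/95 216/95; 216/95 129/95]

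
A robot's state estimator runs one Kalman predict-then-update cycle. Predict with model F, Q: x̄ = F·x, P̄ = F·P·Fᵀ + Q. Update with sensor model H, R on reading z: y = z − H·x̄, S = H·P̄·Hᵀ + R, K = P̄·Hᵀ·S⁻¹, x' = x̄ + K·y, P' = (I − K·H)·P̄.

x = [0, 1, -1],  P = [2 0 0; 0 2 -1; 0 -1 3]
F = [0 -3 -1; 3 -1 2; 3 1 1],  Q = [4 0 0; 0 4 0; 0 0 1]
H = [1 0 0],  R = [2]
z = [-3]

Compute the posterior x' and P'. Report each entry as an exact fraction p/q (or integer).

x̄ = F·x = [-2, -3, 0]
P̄ = F·P·Fᵀ + Q = [19 5 -5; 5 40 21; -5 21 22]
y = z − H·x̄ = [-1]
S = H·P̄·Hᵀ + R = [21]
K = P̄·Hᵀ·S⁻¹ = [19/21; 5/21; -5/21]
x' = x̄ + K·y = [-61/21, -68/21, 5/21]
P' = (I − K·H)·P̄ = [38/21 10/21 -10/21; 10/21 815/21 466/21; -10/21 466/21 437/21]

x' = [-61/21, -68/21, 5/21]
P' = [38/21 10/21 -10/21; 10/21 815/21 466/21; -10/21 466/21 437/21]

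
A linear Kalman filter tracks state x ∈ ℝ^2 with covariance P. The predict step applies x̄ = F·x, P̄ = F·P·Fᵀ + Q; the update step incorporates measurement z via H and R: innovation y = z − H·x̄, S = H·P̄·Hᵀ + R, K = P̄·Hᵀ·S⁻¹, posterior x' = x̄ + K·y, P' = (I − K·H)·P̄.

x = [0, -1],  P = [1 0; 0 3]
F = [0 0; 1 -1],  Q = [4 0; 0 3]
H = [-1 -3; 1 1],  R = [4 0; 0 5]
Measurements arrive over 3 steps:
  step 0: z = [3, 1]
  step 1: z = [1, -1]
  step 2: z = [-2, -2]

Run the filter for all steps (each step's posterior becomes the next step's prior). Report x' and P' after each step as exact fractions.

step 0: x' = [216/511, -65/73], P' = [1452/511 -76/73; -76/73 56/73]
step 1: x' = [-7392/16699, -46803/317281], P' = [47964/16699 -17764/16699; -17764/16699 248696/317281]
step 2: x' = [-168705500/198915391, 145247778/198915391], P' = [571612332/198915391 -211803412/198915391; -211803412/198915391 156065672/198915391]

step 0: x̄ = F·x = [0, 1]
step 0: P̄ = F·P·Fᵀ + Q = [4 0; 0 7]
step 0: y = z − H·x̄ = [6, 0]
step 0: S = H·P̄·Hᵀ + R = [71 -25; -25 16]
step 0: K = P̄·Hᵀ·S⁻¹ = [36/511 184/511; -23/73 -4/73]
step 0: x' = x̄ + K·y = [216/511, -65/73]
step 0: P' = (I − K·H)·P̄ = [1452/511 -76/73; -76/73 56/73]
step 1: x̄ = F·x = [0, 671/511]
step 1: P̄ = F·P·Fᵀ + Q = [4 0; 0 4441/511]
step 1: y = z − H·x̄ = [2524/511, -1182/511]
step 1: S = H·P̄·Hᵀ + R = [44057/511 -15367/511; -15367/511 9040/511]
step 1: K = P̄·Hᵀ·S⁻¹ = [1332/16699 6040/16699; -102143/317281 -17764/317281]
step 1: x' = x̄ + K·y = [-7392/16699, -46803/317281]
step 1: P' = (I − K·H)·P̄ = [47964/16699 -17764/16699; -17764/16699 248696/317281]
step 2: x̄ = F·x = [0, -93645/317281]
step 2: P̄ = F·P·Fᵀ + Q = [4 0; 0 2786887/317281]
step 2: y = z − H·x̄ = [-915497/317281, -540917/317281]
step 2: S = H·P̄·Hᵀ + R = [27620231/317281 -9629785/317281; -9629785/317281 5642416/317281]
step 2: K = P̄·Hᵀ·S⁻¹ = [15949476/198915391 71961784/198915391; -64098401/198915391 -11147548/198915391]
step 2: x' = x̄ + K·y = [-168705500/198915391, 145247778/198915391]
step 2: P' = (I − K·H)·P̄ = [571612332/198915391 -211803412/198915391; -211803412/198915391 156065672/198915391]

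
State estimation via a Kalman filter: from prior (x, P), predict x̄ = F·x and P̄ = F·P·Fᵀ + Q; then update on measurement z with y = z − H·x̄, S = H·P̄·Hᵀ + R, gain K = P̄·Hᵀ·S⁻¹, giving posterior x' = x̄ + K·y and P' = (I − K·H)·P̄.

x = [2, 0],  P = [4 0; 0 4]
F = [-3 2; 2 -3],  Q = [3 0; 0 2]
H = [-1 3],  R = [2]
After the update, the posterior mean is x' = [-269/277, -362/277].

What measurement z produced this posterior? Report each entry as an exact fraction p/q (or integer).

x̄ = F·x = [-6, 4]
P̄ = F·P·Fᵀ + Q = [55 -48; -48 54]
S = H·P̄·Hᵀ + R = [831]
K = P̄·Hᵀ·S⁻¹ = [-199/831; 70/277]
x' − x̄ = [1393/277, -1470/277] = K·y
y = (KᵀK)⁻¹·Kᵀ·(x' − x̄) = [-21]
z = y + H·x̄ = [-21] + [18] = [-3]

z = [-3]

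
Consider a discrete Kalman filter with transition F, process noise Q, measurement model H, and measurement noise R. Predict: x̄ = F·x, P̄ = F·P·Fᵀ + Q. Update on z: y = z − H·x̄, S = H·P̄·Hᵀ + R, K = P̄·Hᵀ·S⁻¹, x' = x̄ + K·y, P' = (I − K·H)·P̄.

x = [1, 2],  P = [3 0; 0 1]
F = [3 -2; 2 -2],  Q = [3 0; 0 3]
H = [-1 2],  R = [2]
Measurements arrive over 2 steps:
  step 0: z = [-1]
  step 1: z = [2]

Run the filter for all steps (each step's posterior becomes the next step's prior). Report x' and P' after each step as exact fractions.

step 0: x' = [-1/6, -2/3], P' = [179/6 46/3; 46/3 25/3]
step 1: x' = [80/113, 148/113], P' = [13606/113 6786/113; 6786/113 3435/113]

step 0: x̄ = F·x = [-1, -2]
step 0: P̄ = F·P·Fᵀ + Q = [34 22; 22 19]
step 0: y = z − H·x̄ = [2]
step 0: S = H·P̄·Hᵀ + R = [24]
step 0: K = P̄·Hᵀ·S⁻¹ = [5/12; 2/3]
step 0: x' = x̄ + K·y = [-1/6, -2/3]
step 0: P' = (I − K·H)·P̄ = [179/6 46/3; 46/3 25/3]
step 1: x̄ = F·x = [5/6, 1]
step 1: P̄ = F·P·Fᵀ + Q = [725/6 59; 59 33]
step 1: y = z − H·x̄ = [5/6]
step 1: S = H·P̄·Hᵀ + R = [113/6]
step 1: K = P̄·Hᵀ·S⁻¹ = [-17/113; 42/113]
step 1: x' = x̄ + K·y = [80/113, 148/113]
step 1: P' = (I − K·H)·P̄ = [13606/113 6786/113; 6786/113 3435/113]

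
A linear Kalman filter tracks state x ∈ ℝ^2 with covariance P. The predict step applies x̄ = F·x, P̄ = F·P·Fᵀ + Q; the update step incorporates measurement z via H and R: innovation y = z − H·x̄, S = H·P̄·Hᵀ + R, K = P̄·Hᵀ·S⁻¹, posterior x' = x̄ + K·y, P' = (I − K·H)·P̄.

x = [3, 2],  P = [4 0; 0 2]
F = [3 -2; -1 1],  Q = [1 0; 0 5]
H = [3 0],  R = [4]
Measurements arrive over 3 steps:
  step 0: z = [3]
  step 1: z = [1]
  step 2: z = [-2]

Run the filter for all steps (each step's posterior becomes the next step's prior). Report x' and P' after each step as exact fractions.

step 0: x' = [425/409, 167/409], P' = [180/409 -64/409; -64/409 2195/409]
step 1: x' = [38495/105829, 26202/105829], P' = [46308/105829 -21000/105829; -21000/105829 570288/105829]
step 2: x' = [-18082194/27925093, 12490519/27925093], P' = [12223012/27925093 -5538000/27925093; -5538000/27925093 150395597/27925093]

step 0: x̄ = F·x = [5, -1]
step 0: P̄ = F·P·Fᵀ + Q = [45 -16; -16 11]
step 0: y = z − H·x̄ = [-12]
step 0: S = H·P̄·Hᵀ + R = [409]
step 0: K = P̄·Hᵀ·S⁻¹ = [135/409; -48/409]
step 0: x' = x̄ + K·y = [425/409, 167/409]
step 0: P' = (I − K·H)·P̄ = [180/409 -64/409; -64/409 2195/409]
step 1: x̄ = F·x = [941/409, -258/409]
step 1: P̄ = F·P·Fᵀ + Q = [11577/409 -5250/409; -5250/409 4548/409]
step 1: y = z − H·x̄ = [-2414/409]
step 1: S = H·P̄·Hᵀ + R = [105829/409]
step 1: K = P̄·Hᵀ·S⁻¹ = [34731/105829; -15750/105829]
step 1: x' = x̄ + K·y = [38495/105829, 26202/105829]
step 1: P' = (I − K·H)·P̄ = [46308/105829 -21000/105829; -21000/105829 570288/105829]
step 2: x̄ = F·x = [63081/105829, -12293/105829]
step 2: P̄ = F·P·Fᵀ + Q = [3055753/105829 -1384500/105829; -1384500/105829 1187741/105829]
step 2: y = z − H·x̄ = [-400901/105829]
step 2: S = H·P̄·Hᵀ + R = [27925093/105829]
step 2: K = P̄·Hᵀ·S⁻¹ = [9167259/27925093; -4153500/27925093]
step 2: x' = x̄ + K·y = [-18082194/27925093, 12490519/27925093]
step 2: P' = (I − K·H)·P̄ = [12223012/27925093 -5538000/27925093; -5538000/27925093 150395597/27925093]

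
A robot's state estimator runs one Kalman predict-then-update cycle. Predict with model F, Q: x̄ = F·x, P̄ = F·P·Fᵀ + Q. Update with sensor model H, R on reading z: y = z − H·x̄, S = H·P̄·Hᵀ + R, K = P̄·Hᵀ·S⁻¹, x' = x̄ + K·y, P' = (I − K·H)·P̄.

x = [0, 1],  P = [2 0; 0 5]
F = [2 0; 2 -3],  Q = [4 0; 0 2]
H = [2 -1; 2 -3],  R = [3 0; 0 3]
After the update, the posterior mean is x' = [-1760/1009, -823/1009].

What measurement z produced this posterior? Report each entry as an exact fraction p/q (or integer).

z = [-3, -1]

x̄ = F·x = [0, -3]
P̄ = F·P·Fᵀ + Q = [12 8; 8 55]
S = H·P̄·Hᵀ + R = [74 149; 149 450]
K = P̄·Hᵀ·S⁻¹ = [7200/11099 -2384/11099; 4651/11099 -5215/11099]
x' − x̄ = [-1760/1009, 2204/1009] = K·y
y = (KᵀK)⁻¹·Kᵀ·(x' − x̄) = [-6, -10]
z = y + H·x̄ = [-6, -10] + [3, 9] = [-3, -1]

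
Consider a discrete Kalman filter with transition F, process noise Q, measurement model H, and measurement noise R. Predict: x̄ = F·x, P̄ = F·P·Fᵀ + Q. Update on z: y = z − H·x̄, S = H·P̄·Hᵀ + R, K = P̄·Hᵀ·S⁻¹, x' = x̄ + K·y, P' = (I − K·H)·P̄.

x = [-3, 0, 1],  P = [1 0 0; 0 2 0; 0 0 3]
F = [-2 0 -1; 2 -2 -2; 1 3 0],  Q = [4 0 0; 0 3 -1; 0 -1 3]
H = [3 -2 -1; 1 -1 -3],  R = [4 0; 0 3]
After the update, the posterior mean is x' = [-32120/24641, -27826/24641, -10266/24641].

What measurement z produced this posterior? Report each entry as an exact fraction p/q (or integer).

x̄ = F·x = [5, -8, -3]
P̄ = F·P·Fᵀ + Q = [11 2 -2; 2 27 -11; -2 -11 22]
S = H·P̄·Hᵀ + R = [177 86; 86 181]
K = P̄·Hᵀ·S⁻¹ = [4321/24641 -11/24641; -7385/24641 4598/24641; 3816/24641 -9573/24641]
x' − x̄ = [-155325/24641, 169302/24641, 63657/24641] = K·y
y = (KᵀK)⁻¹·Kᵀ·(x' − x̄) = [-36, -21]
z = y + H·x̄ = [-36, -21] + [34, 22] = [-2, 1]

z = [-2, 1]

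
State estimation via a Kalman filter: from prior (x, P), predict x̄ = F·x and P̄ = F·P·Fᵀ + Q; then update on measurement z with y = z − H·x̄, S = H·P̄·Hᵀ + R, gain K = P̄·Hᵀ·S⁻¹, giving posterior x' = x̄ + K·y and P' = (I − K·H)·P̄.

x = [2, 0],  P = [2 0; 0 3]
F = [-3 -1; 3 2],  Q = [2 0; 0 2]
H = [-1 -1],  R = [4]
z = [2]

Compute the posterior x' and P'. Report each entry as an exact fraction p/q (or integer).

x' = [-64/11, 50/11]
P' = [252/11 -256/11; -256/11 288/11]

x̄ = F·x = [-6, 6]
P̄ = F·P·Fᵀ + Q = [23 -24; -24 32]
y = z − H·x̄ = [2]
S = H·P̄·Hᵀ + R = [11]
K = P̄·Hᵀ·S⁻¹ = [1/11; -8/11]
x' = x̄ + K·y = [-64/11, 50/11]
P' = (I − K·H)·P̄ = [252/11 -256/11; -256/11 288/11]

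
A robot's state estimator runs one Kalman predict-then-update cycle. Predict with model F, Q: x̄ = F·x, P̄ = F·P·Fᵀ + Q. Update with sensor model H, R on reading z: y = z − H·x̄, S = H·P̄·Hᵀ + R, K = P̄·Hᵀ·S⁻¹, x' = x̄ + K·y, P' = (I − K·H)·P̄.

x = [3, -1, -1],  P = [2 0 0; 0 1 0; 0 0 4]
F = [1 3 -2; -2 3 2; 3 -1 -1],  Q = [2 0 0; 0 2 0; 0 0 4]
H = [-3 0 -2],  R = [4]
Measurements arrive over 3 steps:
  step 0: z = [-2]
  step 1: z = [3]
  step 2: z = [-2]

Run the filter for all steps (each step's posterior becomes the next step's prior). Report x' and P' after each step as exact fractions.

step 0: x̄ = F·x = [2, -11, 11]
step 0: P̄ = F·P·Fᵀ + Q = [29 -11 11; -11 35 -23; 11 -23 27]
step 0: y = z − H·x̄ = [26]
step 0: S = H·P̄·Hᵀ + R = [505]
step 0: K = P̄·Hᵀ·S⁻¹ = [-109/505; 79/505; -87/505]
step 0: x' = x̄ + K·y = [-1824/505, -3501/505, 3293/505]
step 0: P' = (I − K·H)·P̄ = [2764/505 3056/505 -3928/505; 3056/505 11434/505 -4742/505; -3928/505 -4742/505 6066/505]
step 1: x̄ = F·x = [-18913/505, -269/505, -5264/505]
step 1: P̄ = F·P·Fᵀ + Q = [221896/505 40378/505 42808/505; 40378/505 77084/505 -37116/505; 42808/505 -37116/505 40144/505]
step 1: y = z − H·x̄ = [-65752/505]
step 1: S = H·P̄·Hᵀ + R = [2673356/505]
step 1: K = P̄·Hᵀ·S⁻¹ = [-187826/668339; -23451/1336678; -7454/95477]
step 1: x' = x̄ + K·y = [-574971/668339, 1170677/668339, -24704/95477]
step 1: P' = (I − K·H)·P̄ = [14232328/668339 35993618/668339 -2996120/95477; 35993618/668339 100927315/668339 -7709568/95477; -2996120/95477 -7709568/95477 4509088/95477]
step 2: x̄ = F·x = [1508/307, 4316117/668339, -2722662/668339]
step 2: P̄ = F·P·Fᵀ + Q = [917605/307 238773/307 134023/307; 238773/307 181121881/668339 46678813/668339; 134023/307 46678813/668339 65196619/668339]
step 2: y = z − H·x̄ = [3066746/668339]
step 2: S = H·P̄·Hᵀ + R = [21743311449/668339]
step 2: K = P̄·Hᵀ·S⁻¹ = [-6576414397/21743311449; -1652784089/21743311449; -1005697451/21743311449]
step 2: x' = x̄ + K·y = [76627688198/21743311449, 132833797201/21743311449, -93192087356/21743311449]
step 2: P' = (I − K·H)·P̄ = [277972411804/21743311449 647832927464/21743311449 -403805788912/21743311449; 647832927464/21743311449 1805212959232/21743311449 -968443823018/21743311449; -403805788912/21743311449 -968443823018/21743311449 607720078270/21743311449]

step 0: x' = [-1824/505, -3501/505, 3293/505], P' = [2764/505 3056/505 -3928/505; 3056/505 11434/505 -4742/505; -3928/505 -4742/505 6066/505]
step 1: x' = [-574971/668339, 1170677/668339, -24704/95477], P' = [14232328/668339 35993618/668339 -2996120/95477; 35993618/668339 100927315/668339 -7709568/95477; -2996120/95477 -7709568/95477 4509088/95477]
step 2: x' = [76627688198/21743311449, 132833797201/21743311449, -93192087356/21743311449], P' = [277972411804/21743311449 647832927464/21743311449 -403805788912/21743311449; 647832927464/21743311449 1805212959232/21743311449 -968443823018/21743311449; -403805788912/21743311449 -968443823018/21743311449 607720078270/21743311449]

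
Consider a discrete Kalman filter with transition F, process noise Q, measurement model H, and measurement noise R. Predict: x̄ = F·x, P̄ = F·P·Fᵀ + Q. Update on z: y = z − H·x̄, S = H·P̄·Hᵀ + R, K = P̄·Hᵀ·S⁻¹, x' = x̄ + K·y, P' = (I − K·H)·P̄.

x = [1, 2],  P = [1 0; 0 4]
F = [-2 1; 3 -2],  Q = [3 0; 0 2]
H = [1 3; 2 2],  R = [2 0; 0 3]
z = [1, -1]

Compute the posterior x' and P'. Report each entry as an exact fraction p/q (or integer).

x' = [-601/553, 368/553]
P' = [3601/2212 -1801/2212; -1801/2212 1273/2212]

x̄ = F·x = [0, -1]
P̄ = F·P·Fᵀ + Q = [11 -14; -14 27]
y = z − H·x̄ = [4, 1]
S = H·P̄·Hᵀ + R = [172 72; 72 43]
K = P̄·Hᵀ·S⁻¹ = [-901/2212 300/553; 1009/2212 -88/553]
x' = x̄ + K·y = [-601/553, 368/553]
P' = (I − K·H)·P̄ = [3601/2212 -1801/2212; -1801/2212 1273/2212]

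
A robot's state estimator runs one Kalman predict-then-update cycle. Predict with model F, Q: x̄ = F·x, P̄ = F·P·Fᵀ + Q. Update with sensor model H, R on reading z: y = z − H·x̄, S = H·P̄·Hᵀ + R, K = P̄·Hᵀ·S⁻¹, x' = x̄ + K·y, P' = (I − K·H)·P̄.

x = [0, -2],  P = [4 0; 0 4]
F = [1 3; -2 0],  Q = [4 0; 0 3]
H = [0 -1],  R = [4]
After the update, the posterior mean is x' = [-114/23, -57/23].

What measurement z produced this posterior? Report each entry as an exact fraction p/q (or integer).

z = [3]

x̄ = F·x = [-6, 0]
P̄ = F·P·Fᵀ + Q = [44 -8; -8 19]
S = H·P̄·Hᵀ + R = [23]
K = P̄·Hᵀ·S⁻¹ = [8/23; -19/23]
x' − x̄ = [24/23, -57/23] = K·y
y = (KᵀK)⁻¹·Kᵀ·(x' − x̄) = [3]
z = y + H·x̄ = [3] + [0] = [3]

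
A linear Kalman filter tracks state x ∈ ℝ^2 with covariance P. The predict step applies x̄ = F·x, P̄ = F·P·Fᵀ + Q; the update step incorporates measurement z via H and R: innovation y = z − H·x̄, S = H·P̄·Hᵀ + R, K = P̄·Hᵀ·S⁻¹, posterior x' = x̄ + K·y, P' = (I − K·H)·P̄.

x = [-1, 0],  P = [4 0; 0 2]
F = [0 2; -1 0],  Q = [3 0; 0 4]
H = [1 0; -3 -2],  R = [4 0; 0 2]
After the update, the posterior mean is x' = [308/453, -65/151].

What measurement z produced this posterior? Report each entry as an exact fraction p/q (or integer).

z = [2, -1]

x̄ = F·x = [0, 1]
P̄ = F·P·Fᵀ + Q = [11 0; 0 8]
S = H·P̄·Hᵀ + R = [15 -33; -33 133]
K = P̄·Hᵀ·S⁻¹ = [187/453 -22/151; -88/151 -40/151]
x' − x̄ = [308/453, -216/151] = K·y
y = (KᵀK)⁻¹·Kᵀ·(x' − x̄) = [2, 1]
z = y + H·x̄ = [2, 1] + [0, -2] = [2, -1]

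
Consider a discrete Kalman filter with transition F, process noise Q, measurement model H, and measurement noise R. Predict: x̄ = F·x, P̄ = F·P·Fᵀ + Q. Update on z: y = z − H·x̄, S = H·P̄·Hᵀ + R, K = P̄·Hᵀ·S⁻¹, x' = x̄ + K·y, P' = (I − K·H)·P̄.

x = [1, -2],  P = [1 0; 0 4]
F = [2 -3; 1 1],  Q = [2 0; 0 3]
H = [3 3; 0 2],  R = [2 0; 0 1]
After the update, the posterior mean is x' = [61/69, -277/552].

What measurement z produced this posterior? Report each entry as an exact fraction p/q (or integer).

z = [1, -1]

x̄ = F·x = [8, -1]
P̄ = F·P·Fᵀ + Q = [42 -10; -10 8]
S = H·P̄·Hᵀ + R = [272 -12; -12 33]
K = P̄·Hᵀ·S⁻¹ = [61/184 -67/138; -1/1472 535/1104]
x' − x̄ = [-491/69, 275/552] = K·y
y = (KᵀK)⁻¹·Kᵀ·(x' − x̄) = [-20, 1]
z = y + H·x̄ = [-20, 1] + [21, -2] = [1, -1]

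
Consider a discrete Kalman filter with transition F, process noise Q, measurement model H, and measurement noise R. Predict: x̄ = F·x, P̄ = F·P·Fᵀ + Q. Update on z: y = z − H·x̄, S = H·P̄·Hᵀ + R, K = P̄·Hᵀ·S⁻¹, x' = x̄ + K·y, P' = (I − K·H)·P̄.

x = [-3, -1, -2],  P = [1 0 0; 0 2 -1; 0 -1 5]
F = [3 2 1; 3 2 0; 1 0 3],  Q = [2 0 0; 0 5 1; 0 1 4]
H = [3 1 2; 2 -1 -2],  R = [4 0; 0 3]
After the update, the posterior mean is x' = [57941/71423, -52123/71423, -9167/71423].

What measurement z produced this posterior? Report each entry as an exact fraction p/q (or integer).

x̄ = F·x = [-13, -11, -9]
P̄ = F·P·Fᵀ + Q = [20 15 12; 15 22 -2; 12 -2 50]
S = H·P̄·Hᵀ + R = [632 -133; -133 141]
K = P̄·Hᵀ·S⁻¹ = [14092/71423 13799/71423; 10479/71423 15963/71423; 9052/71423 -28946/71423]
x' − x̄ = [986440/71423, 733530/71423, 633640/71423] = K·y
y = (KᵀK)⁻¹·Kᵀ·(x' − x̄) = [70, 0]
z = y + H·x̄ = [70, 0] + [-68, 3] = [2, 3]

z = [2, 3]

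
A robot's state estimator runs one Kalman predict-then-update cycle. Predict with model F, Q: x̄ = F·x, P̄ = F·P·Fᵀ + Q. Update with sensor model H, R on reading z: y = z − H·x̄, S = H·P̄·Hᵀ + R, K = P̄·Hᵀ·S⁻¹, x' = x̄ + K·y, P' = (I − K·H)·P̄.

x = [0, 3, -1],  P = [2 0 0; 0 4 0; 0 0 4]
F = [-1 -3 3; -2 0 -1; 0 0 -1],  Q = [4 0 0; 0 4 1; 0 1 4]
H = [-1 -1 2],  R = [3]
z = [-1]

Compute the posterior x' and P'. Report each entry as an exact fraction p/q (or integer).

x̄ = F·x = [-12, 1, 1]
P̄ = F·P·Fᵀ + Q = [78 -8 -12; -8 16 5; -12 5 8]
y = z − H·x̄ = [-14]
S = H·P̄·Hᵀ + R = [141]
K = P̄·Hᵀ·S⁻¹ = [-2/3; 2/141; 23/141]
x' = x̄ + K·y = [-8/3, 113/141, -181/141]
P' = (I − K·H)·P̄ = [46/3 -20/3 10/3; -20/3 2252/141 659/141; 10/3 659/141 599/141]

x' = [-8/3, 113/141, -181/141]
P' = [46/3 -20/3 10/3; -20/3 2252/141 659/141; 10/3 659/141 599/141]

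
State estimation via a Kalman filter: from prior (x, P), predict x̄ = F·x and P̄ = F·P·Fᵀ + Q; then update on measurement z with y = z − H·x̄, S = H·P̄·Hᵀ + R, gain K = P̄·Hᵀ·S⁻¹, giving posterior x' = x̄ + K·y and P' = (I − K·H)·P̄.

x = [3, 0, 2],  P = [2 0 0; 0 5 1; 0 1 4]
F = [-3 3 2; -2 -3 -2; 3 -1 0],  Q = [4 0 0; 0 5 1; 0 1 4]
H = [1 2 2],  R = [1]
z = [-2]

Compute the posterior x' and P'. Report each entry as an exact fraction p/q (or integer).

x' = [-1545/212, -1505/212, 2063/212]
P' = [10731/212 -1001/212 -4413/212; -1001/212 3103/212 -2541/212; -4413/212 -2541/212 4763/212]

x̄ = F·x = [-5, -10, 9]
P̄ = F·P·Fᵀ + Q = [95 -61 -35; -61 86 6; -35 6 27]
y = z − H·x̄ = [5]
S = H·P̄·Hᵀ + R = [212]
K = P̄·Hᵀ·S⁻¹ = [-97/212; 123/212; 31/212]
x' = x̄ + K·y = [-1545/212, -1505/212, 2063/212]
P' = (I − K·H)·P̄ = [10731/212 -1001/212 -4413/212; -1001/212 3103/212 -2541/212; -4413/212 -2541/212 4763/212]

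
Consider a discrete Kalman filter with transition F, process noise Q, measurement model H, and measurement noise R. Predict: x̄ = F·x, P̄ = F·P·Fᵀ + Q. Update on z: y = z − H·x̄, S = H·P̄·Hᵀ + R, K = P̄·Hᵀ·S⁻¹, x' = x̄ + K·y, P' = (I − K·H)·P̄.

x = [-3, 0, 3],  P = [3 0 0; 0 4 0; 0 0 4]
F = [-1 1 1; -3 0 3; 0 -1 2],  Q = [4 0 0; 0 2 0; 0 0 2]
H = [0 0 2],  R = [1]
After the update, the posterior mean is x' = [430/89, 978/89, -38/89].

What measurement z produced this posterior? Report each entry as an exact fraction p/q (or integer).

x̄ = F·x = [6, 18, 6]
P̄ = F·P·Fᵀ + Q = [15 21 4; 21 65 24; 4 24 22]
S = H·P̄·Hᵀ + R = [89]
K = P̄·Hᵀ·S⁻¹ = [8/89; 48/89; 44/89]
x' − x̄ = [-104/89, -624/89, -572/89] = K·y
y = (KᵀK)⁻¹·Kᵀ·(x' − x̄) = [-13]
z = y + H·x̄ = [-13] + [12] = [-1]

z = [-1]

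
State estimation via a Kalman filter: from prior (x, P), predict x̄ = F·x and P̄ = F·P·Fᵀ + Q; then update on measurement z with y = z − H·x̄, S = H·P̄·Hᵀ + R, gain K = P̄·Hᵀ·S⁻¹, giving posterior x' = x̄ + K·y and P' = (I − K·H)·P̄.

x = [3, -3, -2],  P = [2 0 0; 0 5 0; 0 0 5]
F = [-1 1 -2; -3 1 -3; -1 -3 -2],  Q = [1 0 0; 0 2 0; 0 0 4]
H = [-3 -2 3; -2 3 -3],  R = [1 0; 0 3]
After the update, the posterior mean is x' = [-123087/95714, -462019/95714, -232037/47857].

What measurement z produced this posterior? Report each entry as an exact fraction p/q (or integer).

z = [-1, 3]

x̄ = F·x = [-2, -6, 10]
P̄ = F·P·Fᵀ + Q = [28 41 7; 41 70 21; 7 21 71]
S = H·P̄·Hᵀ + R = [1286 -760; -760 598]
K = P̄·Hᵀ·S⁻¹ = [-25875/95714 -12761/47857; -17550/47857 -34205/95714; -8735/47857 -24226/47857]
x' − x̄ = [68341/95714, 112265/95714, -710607/47857] = K·y
y = (KᵀK)⁻¹·Kᵀ·(x' − x̄) = [-49, 47]
z = y + H·x̄ = [-49, 47] + [48, -44] = [-1, 3]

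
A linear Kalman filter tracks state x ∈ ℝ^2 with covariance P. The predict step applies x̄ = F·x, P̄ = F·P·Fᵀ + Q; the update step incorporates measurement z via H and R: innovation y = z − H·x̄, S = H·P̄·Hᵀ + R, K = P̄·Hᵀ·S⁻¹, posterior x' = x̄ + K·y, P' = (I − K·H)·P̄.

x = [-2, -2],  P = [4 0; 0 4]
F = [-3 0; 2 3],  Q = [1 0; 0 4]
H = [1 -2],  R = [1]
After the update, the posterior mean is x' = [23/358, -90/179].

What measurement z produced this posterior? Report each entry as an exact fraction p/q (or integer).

z = [1]

x̄ = F·x = [6, -10]
P̄ = F·P·Fᵀ + Q = [37 -24; -24 56]
S = H·P̄·Hᵀ + R = [358]
K = P̄·Hᵀ·S⁻¹ = [85/358; -68/179]
x' − x̄ = [-2125/358, 1700/179] = K·y
y = (KᵀK)⁻¹·Kᵀ·(x' − x̄) = [-25]
z = y + H·x̄ = [-25] + [26] = [1]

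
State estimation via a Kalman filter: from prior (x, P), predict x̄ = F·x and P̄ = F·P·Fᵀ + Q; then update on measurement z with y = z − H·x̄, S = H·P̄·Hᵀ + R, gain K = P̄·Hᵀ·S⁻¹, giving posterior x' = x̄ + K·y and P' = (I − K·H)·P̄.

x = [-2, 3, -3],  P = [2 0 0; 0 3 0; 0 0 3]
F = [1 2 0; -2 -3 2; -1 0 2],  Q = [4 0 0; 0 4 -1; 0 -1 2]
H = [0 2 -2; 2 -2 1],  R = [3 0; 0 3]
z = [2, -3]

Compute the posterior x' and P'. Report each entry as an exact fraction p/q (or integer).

x̄ = F·x = [4, -11, -4]
P̄ = F·P·Fᵀ + Q = [18 -22 -2; -22 51 15; -2 15 16]
y = z − H·x̄ = [16, -29]
S = H·P̄·Hᵀ + R = [151 -226; -226 403]
K = P̄·Hᵀ·S⁻¹ = [1508/9777 2738/9777; -590/9777 -3509/9777; -4874/9777 -3170/9777]
x' = x̄ + K·y = [-16166/9777, -15226/9777, -25162/9777]
P' = (I − K·H)·P̄ = [22742/9777 35008/9777 32746/9777; 35008/9777 81428/9777 82313/9777; 32746/9777 82313/9777 89624/9777]

x' = [-16166/9777, -15226/9777, -25162/9777]
P' = [22742/9777 35008/9777 32746/9777; 35008/9777 81428/9777 82313/9777; 32746/9777 82313/9777 89624/9777]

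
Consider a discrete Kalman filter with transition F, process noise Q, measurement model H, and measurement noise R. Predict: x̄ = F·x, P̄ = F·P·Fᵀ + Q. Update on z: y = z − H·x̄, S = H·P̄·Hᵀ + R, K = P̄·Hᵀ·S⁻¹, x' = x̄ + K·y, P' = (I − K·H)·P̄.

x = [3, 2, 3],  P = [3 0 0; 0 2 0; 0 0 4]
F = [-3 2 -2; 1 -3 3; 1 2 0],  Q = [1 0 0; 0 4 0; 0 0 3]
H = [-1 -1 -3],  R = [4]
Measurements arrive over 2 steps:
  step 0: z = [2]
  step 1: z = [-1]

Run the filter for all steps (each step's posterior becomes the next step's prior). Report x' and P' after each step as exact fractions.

step 0: x' = [-365/31, 252/31, 25/31], P' = [4820/93 -4141/93 -221/93; -4141/93 5552/93 -485/93; -221/93 -485/93 278/93]
step 1: x' = [2172991/100544, -46709/6284, -438145/100544], P' = [20989179/100544 -484865/6284 -4277893/100544; -484865/6284 89364/1571 34783/6284; -4277893/100544 34783/6284 1281787/100544]

step 0: x̄ = F·x = [-11, 6, 7]
step 0: P̄ = F·P·Fᵀ + Q = [52 -45 -1; -45 61 -9; -1 -9 14]
step 0: y = z − H·x̄ = [18]
step 0: S = H·P̄·Hᵀ + R = [93]
step 0: K = P̄·Hᵀ·S⁻¹ = [-4/93; 11/93; -32/93]
step 0: x' = x̄ + K·y = [-365/31, 252/31, 25/31]
step 0: P' = (I − K·H)·P̄ = [4820/93 -4141/93 -221/93; -4141/93 5552/93 -485/93; -221/93 -485/93 278/93]
step 1: x̄ = F·x = [1549/31, -1046/31, 139/31]
step 1: P̄ = F·P·Fᵀ + Q = [117713/93 -98380/93 8898/31; -98380/93 89912/93 -9308/31; 8898/31 -9308/31 3581/31]
step 1: y = z − H·x̄ = [889/31]
step 1: S = H·P̄·Hᵀ + R = [100544/93]
step 1: K = P̄·Hᵀ·S⁻¹ = [-99415/100544; 5765/6284; -30999/100544]
step 1: x' = x̄ + K·y = [2172991/100544, -46709/6284, -438145/100544]
step 1: P' = (I − K·H)·P̄ = [20989179/100544 -484865/6284 -4277893/100544; -484865/6284 89364/1571 34783/6284; -4277893/100544 34783/6284 1281787/100544]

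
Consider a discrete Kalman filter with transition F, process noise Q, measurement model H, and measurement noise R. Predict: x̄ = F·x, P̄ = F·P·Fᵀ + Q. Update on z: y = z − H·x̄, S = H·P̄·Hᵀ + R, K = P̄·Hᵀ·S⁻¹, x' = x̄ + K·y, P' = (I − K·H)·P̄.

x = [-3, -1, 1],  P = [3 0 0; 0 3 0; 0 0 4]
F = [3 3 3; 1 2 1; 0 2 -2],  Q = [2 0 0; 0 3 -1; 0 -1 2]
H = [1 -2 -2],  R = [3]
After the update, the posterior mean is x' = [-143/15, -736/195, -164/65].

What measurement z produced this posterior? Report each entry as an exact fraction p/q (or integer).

z = [3]

x̄ = F·x = [-9, -4, -4]
P̄ = F·P·Fᵀ + Q = [92 39 -6; 39 22 3; -6 3 30]
S = H·P̄·Hᵀ + R = [195]
K = P̄·Hᵀ·S⁻¹ = [2/15; -11/195; -24/65]
x' − x̄ = [-8/15, 44/195, 96/65] = K·y
y = (KᵀK)⁻¹·Kᵀ·(x' − x̄) = [-4]
z = y + H·x̄ = [-4] + [7] = [3]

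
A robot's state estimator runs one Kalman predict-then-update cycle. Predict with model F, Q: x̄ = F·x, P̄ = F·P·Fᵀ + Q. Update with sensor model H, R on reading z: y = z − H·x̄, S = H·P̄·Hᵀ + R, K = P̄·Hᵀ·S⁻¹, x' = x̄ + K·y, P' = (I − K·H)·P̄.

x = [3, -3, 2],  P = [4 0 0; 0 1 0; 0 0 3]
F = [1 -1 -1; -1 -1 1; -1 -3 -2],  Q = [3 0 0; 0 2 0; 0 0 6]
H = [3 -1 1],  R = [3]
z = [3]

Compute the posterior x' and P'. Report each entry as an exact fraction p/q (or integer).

x' = [48/23, 73/23, 1/23]
P' = [341/207 -6/23 -105/23; -6/23 149/23 158/23; -105/23 158/23 488/23]

x̄ = F·x = [4, 2, 2]
P̄ = F·P·Fᵀ + Q = [11 -6 5; -6 10 1; 5 1 31]
y = z − H·x̄ = [-9]
S = H·P̄·Hᵀ + R = [207]
K = P̄·Hᵀ·S⁻¹ = [44/207; -3/23; 5/23]
x' = x̄ + K·y = [48/23, 73/23, 1/23]
P' = (I − K·H)·P̄ = [341/207 -6/23 -105/23; -6/23 149/23 158/23; -105/23 158/23 488/23]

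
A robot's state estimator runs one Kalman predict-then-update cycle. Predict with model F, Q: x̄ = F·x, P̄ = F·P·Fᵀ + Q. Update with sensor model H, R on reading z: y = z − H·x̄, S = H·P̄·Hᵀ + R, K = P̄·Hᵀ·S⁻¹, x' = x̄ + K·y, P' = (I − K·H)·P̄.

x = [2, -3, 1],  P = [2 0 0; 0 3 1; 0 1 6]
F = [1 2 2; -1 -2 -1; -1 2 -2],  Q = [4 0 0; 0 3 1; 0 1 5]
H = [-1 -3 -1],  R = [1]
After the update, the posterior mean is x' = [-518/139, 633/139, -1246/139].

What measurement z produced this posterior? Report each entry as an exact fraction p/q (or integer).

z = [-1]

x̄ = F·x = [-2, 3, -10]
P̄ = F·P·Fᵀ + Q = [50 -32 -14; -32 27 5; -14 5 35]
S = H·P̄·Hᵀ + R = [139]
K = P̄·Hᵀ·S⁻¹ = [60/139; -54/139; -36/139]
x' − x̄ = [-240/139, 216/139, 144/139] = K·y
y = (KᵀK)⁻¹·Kᵀ·(x' − x̄) = [-4]
z = y + H·x̄ = [-4] + [3] = [-1]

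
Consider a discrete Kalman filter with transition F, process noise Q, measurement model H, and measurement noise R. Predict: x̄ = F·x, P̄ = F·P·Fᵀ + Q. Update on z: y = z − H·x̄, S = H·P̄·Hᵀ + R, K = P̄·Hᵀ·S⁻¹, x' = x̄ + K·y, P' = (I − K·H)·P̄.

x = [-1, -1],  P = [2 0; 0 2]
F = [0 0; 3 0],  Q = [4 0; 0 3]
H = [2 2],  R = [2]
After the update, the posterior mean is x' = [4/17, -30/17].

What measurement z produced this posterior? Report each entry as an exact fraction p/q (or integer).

x̄ = F·x = [0, -3]
P̄ = F·P·Fᵀ + Q = [4 0; 0 21]
S = H·P̄·Hᵀ + R = [102]
K = P̄·Hᵀ·S⁻¹ = [4/51; 7/17]
x' − x̄ = [4/17, 21/17] = K·y
y = (KᵀK)⁻¹·Kᵀ·(x' − x̄) = [3]
z = y + H·x̄ = [3] + [-6] = [-3]

z = [-3]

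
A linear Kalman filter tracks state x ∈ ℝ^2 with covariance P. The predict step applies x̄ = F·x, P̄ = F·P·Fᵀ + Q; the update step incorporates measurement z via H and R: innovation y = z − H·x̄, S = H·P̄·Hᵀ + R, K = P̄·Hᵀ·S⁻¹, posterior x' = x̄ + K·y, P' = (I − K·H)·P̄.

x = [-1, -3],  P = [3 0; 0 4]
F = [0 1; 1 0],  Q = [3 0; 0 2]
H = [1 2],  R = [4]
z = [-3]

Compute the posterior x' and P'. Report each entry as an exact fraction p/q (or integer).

x' = [-79/31, -11/31]
P' = [168/31 -70/31; -70/31 55/31]

x̄ = F·x = [-3, -1]
P̄ = F·P·Fᵀ + Q = [7 0; 0 5]
y = z − H·x̄ = [2]
S = H·P̄·Hᵀ + R = [31]
K = P̄·Hᵀ·S⁻¹ = [7/31; 10/31]
x' = x̄ + K·y = [-79/31, -11/31]
P' = (I − K·H)·P̄ = [168/31 -70/31; -70/31 55/31]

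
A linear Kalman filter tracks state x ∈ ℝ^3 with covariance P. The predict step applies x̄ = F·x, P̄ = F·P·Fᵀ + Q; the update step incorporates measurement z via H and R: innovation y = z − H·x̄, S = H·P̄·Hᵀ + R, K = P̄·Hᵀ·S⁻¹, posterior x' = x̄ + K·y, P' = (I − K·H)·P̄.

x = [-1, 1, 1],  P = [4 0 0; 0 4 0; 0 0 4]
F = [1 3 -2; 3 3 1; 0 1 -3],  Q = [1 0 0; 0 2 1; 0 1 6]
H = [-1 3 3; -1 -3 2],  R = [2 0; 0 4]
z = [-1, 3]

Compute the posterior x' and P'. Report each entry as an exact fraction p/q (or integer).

x' = [1824/2041, -1597/2041, 1502/2041]
P' = [7492575/455143 -481553/455143 3057972/455143; -481553/455143 119603/455143 -244812/455143; 3057972/455143 -244812/455143 1355810/455143]

x̄ = F·x = [0, 1, -2]
P̄ = F·P·Fᵀ + Q = [57 40 36; 40 78 1; 36 1 46]
y = z − H·x̄ = [2, 10]
S = H·P̄·Hᵀ + R = [737 -552; -552 1031]
K = P̄·Hᵀ·S⁻¹ = [118341/455143 17007/455143; 52963/455143 -91720/455143; 137511/455143 97021/455143]
x' = x̄ + K·y = [1824/2041, -1597/2041, 1502/2041]
P' = (I − K·H)·P̄ = [7492575/455143 -481553/455143 3057972/455143; -481553/455143 119603/455143 -244812/455143; 3057972/455143 -244812/455143 1355810/455143]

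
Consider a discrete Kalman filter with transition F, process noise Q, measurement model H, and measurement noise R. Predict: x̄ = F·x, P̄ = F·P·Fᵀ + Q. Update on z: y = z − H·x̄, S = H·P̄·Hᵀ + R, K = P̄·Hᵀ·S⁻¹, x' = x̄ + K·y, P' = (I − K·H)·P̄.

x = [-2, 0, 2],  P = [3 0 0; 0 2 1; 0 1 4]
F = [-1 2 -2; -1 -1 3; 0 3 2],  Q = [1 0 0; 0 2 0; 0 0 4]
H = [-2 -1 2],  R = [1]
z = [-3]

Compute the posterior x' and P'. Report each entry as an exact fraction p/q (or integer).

x̄ = F·x = [-2, 8, 4]
P̄ = F·P·Fᵀ + Q = [20 -17 -6; -17 37 25; -6 25 50]
y = z − H·x̄ = [-7]
S = H·P̄·Hᵀ + R = [198]
K = P̄·Hᵀ·S⁻¹ = [-35/198; 47/198; 29/66]
x' = x̄ + K·y = [-151/198, 1255/198, 61/66]
P' = (I − K·H)·P̄ = [2735/198 -1721/198 619/66; -1721/198 5117/198 287/66; 619/66 287/66 259/22]

x' = [-151/198, 1255/198, 61/66]
P' = [2735/198 -1721/198 619/66; -1721/198 5117/198 287/66; 619/66 287/66 259/22]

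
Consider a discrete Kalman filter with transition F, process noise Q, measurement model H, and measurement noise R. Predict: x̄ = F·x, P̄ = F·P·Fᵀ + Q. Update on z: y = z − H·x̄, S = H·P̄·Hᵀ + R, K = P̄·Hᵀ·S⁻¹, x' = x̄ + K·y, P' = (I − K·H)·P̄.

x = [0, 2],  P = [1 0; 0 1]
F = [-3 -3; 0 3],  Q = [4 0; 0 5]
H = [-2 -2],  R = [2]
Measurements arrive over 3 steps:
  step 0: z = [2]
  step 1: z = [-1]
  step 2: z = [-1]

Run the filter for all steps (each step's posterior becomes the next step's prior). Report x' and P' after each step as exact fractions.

step 0: x̄ = F·x = [-6, 6]
step 0: P̄ = F·P·Fᵀ + Q = [22 -9; -9 14]
step 0: y = z − H·x̄ = [2]
step 0: S = H·P̄·Hᵀ + R = [74]
step 0: K = P̄·Hᵀ·S⁻¹ = [-13/37; -5/37]
step 0: x' = x̄ + K·y = [-248/37, 212/37]
step 0: P' = (I − K·H)·P̄ = [476/37 -463/37; -463/37 468/37]
step 1: x̄ = F·x = [108/37, 636/37]
step 1: P̄ = F·P·Fᵀ + Q = [310/37 -45/37; -45/37 4397/37]
step 1: y = z − H·x̄ = [1451/37]
step 1: S = H·P̄·Hᵀ + R = [18542/37]
step 1: K = P̄·Hᵀ·S⁻¹ = [-265/9271; -4352/9271]
step 1: x' = x̄ + K·y = [16669/9271, -11308/9271]
step 1: P' = (I − K·H)·P̄ = [73880/9271 -73615/9271; -73615/9271 77967/9271]
step 2: x̄ = F·x = [-16083/9271, -33924/9271]
step 2: P̄ = F·P·Fᵀ + Q = [78637/9271 -39168/9271; -39168/9271 748058/9271]
step 2: y = z − H·x̄ = [-109285/9271]
step 2: S = H·P̄·Hᵀ + R = [3011978/9271]
step 2: K = P̄·Hᵀ·S⁻¹ = [-39469/1505989; -708890/1505989]
step 2: x' = x̄ + K·y = [-2147282/1505989, 2845634/1505989]
step 2: P' = (I − K·H)·P̄ = [12437801/1505989 -12398332/1505989; -12398332/1505989 13107222/1505989]

step 0: x' = [-248/37, 212/37], P' = [476/37 -463/37; -463/37 468/37]
step 1: x' = [16669/9271, -11308/9271], P' = [73880/9271 -73615/9271; -73615/9271 77967/9271]
step 2: x' = [-2147282/1505989, 2845634/1505989], P' = [12437801/1505989 -12398332/1505989; -12398332/1505989 13107222/1505989]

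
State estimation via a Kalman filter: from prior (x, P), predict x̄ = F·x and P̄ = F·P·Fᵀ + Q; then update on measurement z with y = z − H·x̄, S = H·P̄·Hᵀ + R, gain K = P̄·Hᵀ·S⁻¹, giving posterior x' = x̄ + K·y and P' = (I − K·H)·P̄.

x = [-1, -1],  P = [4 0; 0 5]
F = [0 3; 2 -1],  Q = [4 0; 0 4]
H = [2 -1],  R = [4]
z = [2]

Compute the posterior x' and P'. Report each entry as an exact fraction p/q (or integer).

x̄ = F·x = [-3, -1]
P̄ = F·P·Fᵀ + Q = [49 -15; -15 25]
y = z − H·x̄ = [7]
S = H·P̄·Hᵀ + R = [285]
K = P̄·Hᵀ·S⁻¹ = [113/285; -11/57]
x' = x̄ + K·y = [-64/285, -134/57]
P' = (I − K·H)·P̄ = [1196/285 388/57; 388/57 820/57]

x' = [-64/285, -134/57]
P' = [1196/285 388/57; 388/57 820/57]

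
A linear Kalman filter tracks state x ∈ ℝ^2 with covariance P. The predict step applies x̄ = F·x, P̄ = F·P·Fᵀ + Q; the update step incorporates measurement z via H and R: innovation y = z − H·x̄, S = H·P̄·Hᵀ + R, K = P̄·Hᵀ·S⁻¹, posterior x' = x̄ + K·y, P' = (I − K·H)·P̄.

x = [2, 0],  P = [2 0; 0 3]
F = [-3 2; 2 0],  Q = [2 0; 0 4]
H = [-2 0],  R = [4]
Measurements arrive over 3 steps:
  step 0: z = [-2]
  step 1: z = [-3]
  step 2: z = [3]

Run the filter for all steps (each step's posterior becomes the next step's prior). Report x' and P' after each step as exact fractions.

step 0: x' = [26/33, 16/11], P' = [32/33 -4/11; -4/11 84/11]
step 1: x' = [253/171, 244/171], P' = [502/513 -80/513; -80/513 3460/513]
step 2: x' = [-31329/20857, 184304/62571], P' = [20344/20857 -3332/20857; -3332/20857 430276/62571]

step 0: x̄ = F·x = [-6, 4]
step 0: P̄ = F·P·Fᵀ + Q = [32 -12; -12 12]
step 0: y = z − H·x̄ = [-14]
step 0: S = H·P̄·Hᵀ + R = [132]
step 0: K = P̄·Hᵀ·S⁻¹ = [-16/33; 2/11]
step 0: x' = x̄ + K·y = [26/33, 16/11]
step 0: P' = (I − K·H)·P̄ = [32/33 -4/11; -4/11 84/11]
step 1: x̄ = F·x = [6/11, 52/33]
step 1: P̄ = F·P·Fᵀ + Q = [502/11 -80/11; -80/11 260/33]
step 1: y = z − H·x̄ = [-21/11]
step 1: S = H·P̄·Hᵀ + R = [2052/11]
step 1: K = P̄·Hᵀ·S⁻¹ = [-251/513; 40/513]
step 1: x' = x̄ + K·y = [253/171, 244/171]
step 1: P' = (I − K·H)·P̄ = [502/513 -80/513; -80/513 3460/513]
step 2: x̄ = F·x = [-271/171, 506/171]
step 2: P̄ = F·P·Fᵀ + Q = [20344/513 -3332/513; -3332/513 4060/513]
step 2: y = z − H·x̄ = [-29/171]
step 2: S = H·P̄·Hᵀ + R = [83428/513]
step 2: K = P̄·Hᵀ·S⁻¹ = [-10172/20857; 1666/20857]
step 2: x' = x̄ + K·y = [-31329/20857, 184304/62571]
step 2: P' = (I − K·H)·P̄ = [20344/20857 -3332/20857; -3332/20857 430276/62571]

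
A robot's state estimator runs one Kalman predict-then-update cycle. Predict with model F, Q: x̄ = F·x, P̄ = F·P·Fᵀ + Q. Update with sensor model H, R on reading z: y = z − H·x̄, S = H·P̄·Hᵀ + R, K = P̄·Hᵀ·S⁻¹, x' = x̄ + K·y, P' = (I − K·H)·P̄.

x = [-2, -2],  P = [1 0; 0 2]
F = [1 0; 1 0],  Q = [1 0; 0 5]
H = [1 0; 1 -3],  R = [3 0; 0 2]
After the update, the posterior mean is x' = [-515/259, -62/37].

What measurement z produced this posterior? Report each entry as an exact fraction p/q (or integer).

z = [-2, 3]

x̄ = F·x = [-2, -2]
P̄ = F·P·Fᵀ + Q = [2 1; 1 6]
S = H·P̄·Hᵀ + R = [5 -1; -1 52]
K = P̄·Hᵀ·S⁻¹ = [103/259 -3/259; 5/37 -12/37]
x' − x̄ = [3/259, 12/37] = K·y
y = (KᵀK)⁻¹·Kᵀ·(x' − x̄) = [0, -1]
z = y + H·x̄ = [0, -1] + [-2, 4] = [-2, 3]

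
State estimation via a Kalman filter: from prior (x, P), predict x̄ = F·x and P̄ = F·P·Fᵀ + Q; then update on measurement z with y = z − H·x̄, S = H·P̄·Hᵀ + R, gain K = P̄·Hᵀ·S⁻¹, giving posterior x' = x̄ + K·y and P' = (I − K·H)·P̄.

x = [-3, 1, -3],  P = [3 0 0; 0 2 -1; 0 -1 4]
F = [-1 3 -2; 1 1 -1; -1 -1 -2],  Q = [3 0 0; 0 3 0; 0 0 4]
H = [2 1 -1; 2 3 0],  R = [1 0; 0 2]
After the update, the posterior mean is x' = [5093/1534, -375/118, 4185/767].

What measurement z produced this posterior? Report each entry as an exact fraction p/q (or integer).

x̄ = F·x = [12, 1, 8]
P̄ = F·P·Fᵀ + Q = [52 16 17; 16 14 4; 17 4 21]
S = H·P̄·Hᵀ + R = [232 332; 332 528]
K = P̄·Hᵀ·S⁻¹ = [245/767 267/3068; -23/118 31/118; -787/1534 1257/3068]
x' − x̄ = [-13315/1534, -493/118, -1951/767] = K·y
y = (KᵀK)⁻¹·Kᵀ·(x' − x̄) = [-19, -30]
z = y + H·x̄ = [-19, -30] + [17, 27] = [-2, -3]

z = [-2, -3]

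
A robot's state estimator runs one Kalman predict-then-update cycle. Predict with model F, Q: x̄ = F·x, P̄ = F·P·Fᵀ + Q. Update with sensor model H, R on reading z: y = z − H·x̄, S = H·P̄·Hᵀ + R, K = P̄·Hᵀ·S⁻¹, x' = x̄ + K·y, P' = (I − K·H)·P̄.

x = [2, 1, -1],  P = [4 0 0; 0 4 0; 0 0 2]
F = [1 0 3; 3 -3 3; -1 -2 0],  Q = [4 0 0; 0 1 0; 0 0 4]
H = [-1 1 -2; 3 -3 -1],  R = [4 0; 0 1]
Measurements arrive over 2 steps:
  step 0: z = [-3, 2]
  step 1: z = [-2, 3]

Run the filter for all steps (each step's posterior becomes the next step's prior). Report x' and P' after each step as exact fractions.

step 0: x̄ = F·x = [-1, 0, -4]
step 0: P̄ = F·P·Fᵀ + Q = [26 30 -4; 30 91 12; -4 12 24]
step 0: y = z − H·x̄ = [-12, 1]
step 0: S = H·P̄·Hᵀ + R = [93 -43; -43 634]
step 0: K = P̄·Hᵀ·S⁻¹ = [7264/57113 -228/57113; 15073/57113 -16544/57113; -23384/57113 -8072/57113]
step 0: x' = x̄ + K·y = [-144509/57113, -197420/57113, 44084/57113]
step 0: P' = (I − K·H)·P̄ = [1395946/57113 1400162/57113 -12420/57113; 1400162/57113 1413502/57113 -23476/57113; -12420/57113 -23476/57113 41240/57113]
step 1: x̄ = F·x = [-1751/8159, 290985/57113, 539349/57113]
step 1: P̄ = F·P·Fᵀ + Q = [274434/8159 60108/8159 -574022/8159; 60108/8159 709397/57113 270804/57113; -574022/8159 270804/57113 12879054/57113]
step 1: y = z − H·x̄ = [661230/57113, 1620414/57113]
step 1: S = H·P̄·Hᵀ + R = [36377759/57113 41836129/57113; 41836129/57113 54770222/57113]
step 1: K = P̄·Hᵀ·S⁻¹ = [9207548/1413316563 212795114/1413316563; 590079293/4239949689 -538728850/4239949689; -1729206076/4239949689 -672229354/4239949689]
step 1: x' = x̄ + K·y = [1946909155/471105521, 1460994715/471105521, 105288025/471105521]
step 1: P' = (I − K·H)·P̄ = [4914540614/471105521 14688084694/1413316563 -46183670/1413316563; 14688084694/1413316563 44555364778/4239949689 -934603238/4239949689; -46183670/1413316563 -934603238/4239949689 3060386038/4239949689]

step 0: x' = [-144509/57113, -197420/57113, 44084/57113], P' = [1395946/57113 1400162/57113 -12420/57113; 1400162/57113 1413502/57113 -23476/57113; -12420/57113 -23476/57113 41240/57113]
step 1: x' = [1946909155/471105521, 1460994715/471105521, 105288025/471105521], P' = [4914540614/471105521 14688084694/1413316563 -46183670/1413316563; 14688084694/1413316563 44555364778/4239949689 -934603238/4239949689; -46183670/1413316563 -934603238/4239949689 3060386038/4239949689]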